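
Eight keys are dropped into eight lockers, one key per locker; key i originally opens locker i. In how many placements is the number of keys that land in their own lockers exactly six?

28

Pick the 6 fixed positions: C(8,6) = 28 ways.
The other 2 form a derangement: !2 = 1.
Total: 28 × 1 = 28.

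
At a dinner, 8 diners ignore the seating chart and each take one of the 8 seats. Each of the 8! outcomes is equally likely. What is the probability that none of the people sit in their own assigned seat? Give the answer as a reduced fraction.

2119/5760

Favorable outcomes: !8 = 14833.
Total outcomes: 8! = 40320.
Probability = 14833/40320 = 2119/5760.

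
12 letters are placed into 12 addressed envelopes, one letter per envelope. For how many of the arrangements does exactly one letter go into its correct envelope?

Choose which one of the 12 is fixed: C(12,1) = 12.
The other 11 form a derangement: !11 = 14684570.
Total: 12 × 14684570 = 176214840.

176214840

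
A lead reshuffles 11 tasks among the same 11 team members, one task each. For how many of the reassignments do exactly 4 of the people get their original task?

Pick the 4 fixed positions: C(11,4) = 330 ways.
The remaining 7 must be deranged: !7 = 1854.
Total: 330 × 1854 = 611820.

611820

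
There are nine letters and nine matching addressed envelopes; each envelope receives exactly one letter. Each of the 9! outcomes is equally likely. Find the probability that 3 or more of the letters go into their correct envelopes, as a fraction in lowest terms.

29143/362880

Favorable outcomes: Σ_{i≥3} C(9,i)·!(9-i) = 84·265 + 126·44 + 126·9 + 84·2 + 36·1 + 9·0 + 1·1 = 29143.
Total outcomes: 9! = 362880.
Probability = 29143/362880 = 29143/362880.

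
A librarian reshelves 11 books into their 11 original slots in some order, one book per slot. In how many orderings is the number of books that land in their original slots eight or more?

Sum C(11,i)·!(11-i) for i = 8..11:
  i=8: C(11,8)·!3 = 165·2 = 330
  i=9: C(11,9)·!2 = 55·1 = 55
  i=10: C(11,10)·!1 = 11·0 = 0
  i=11: C(11,11)·!0 = 1·1 = 1
Total = 386.

386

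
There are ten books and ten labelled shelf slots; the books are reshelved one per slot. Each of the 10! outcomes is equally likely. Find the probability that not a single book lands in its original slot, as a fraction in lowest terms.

Favorable outcomes: !10 = 1334961.
Total outcomes: 10! = 3628800.
Probability = 1334961/3628800 = 16481/44800.

16481/44800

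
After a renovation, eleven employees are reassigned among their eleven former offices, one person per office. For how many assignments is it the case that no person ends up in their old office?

By inclusion-exclusion, !11 = Σ (-1)^k · 11!/k! for k=0..11
= 11! - 11!/1! + 11!/2! - 11!/3! + 11!/4! - 11!/5! + 11!/6! - 11!/7! + 11!/8! - 11!/9! + 11!/10! - 11!/11!
= 39916800 - 39916800 + 19958400 - 6652800 + 1663200 - 332640 + 55440 - 7920 + 990 - 110 + 11 - 1
= 14684570

14684570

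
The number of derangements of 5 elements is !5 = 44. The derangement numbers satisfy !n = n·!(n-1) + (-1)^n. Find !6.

265

!6 = 6·44 + 1 = 265.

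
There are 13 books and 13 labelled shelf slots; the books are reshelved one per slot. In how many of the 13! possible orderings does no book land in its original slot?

2290792932

!13 = 13! · Σ_{k=0}^{13} (-1)^k/k!
= 13! - 13!/1! + 13!/2! - 13!/3! + 13!/4! - 13!/5! + 13!/6! - 13!/7! + 13!/8! - 13!/9! + 13!/10! - 13!/11! + 13!/12! - 13!/13!
= 6227020800 - 6227020800 + 3113510400 - 1037836800 + 259459200 - 51891840 + 8648640 - 1235520 + 154440 - 17160 + 1716 - 156 + 13 - 1
= 2290792932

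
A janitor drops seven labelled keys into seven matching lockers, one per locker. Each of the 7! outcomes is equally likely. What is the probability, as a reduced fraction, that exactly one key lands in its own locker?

Favorable outcomes: C(7,1)·!6 = 7·265 = 1855.
Total outcomes: 7! = 5040.
Probability = 1855/5040 = 53/144.

53/144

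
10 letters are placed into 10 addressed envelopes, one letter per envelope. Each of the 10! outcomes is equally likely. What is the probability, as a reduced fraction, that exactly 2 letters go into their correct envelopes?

2119/11520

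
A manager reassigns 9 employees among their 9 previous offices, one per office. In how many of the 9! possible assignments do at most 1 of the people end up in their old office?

266993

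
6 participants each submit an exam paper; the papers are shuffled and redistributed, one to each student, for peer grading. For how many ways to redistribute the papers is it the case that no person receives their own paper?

265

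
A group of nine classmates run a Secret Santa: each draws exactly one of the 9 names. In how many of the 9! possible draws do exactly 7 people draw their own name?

36

Pick the 7 fixed positions: C(9,7) = 36 ways.
The other 2 form a derangement: !2 = 1.
Total: 36 × 1 = 36.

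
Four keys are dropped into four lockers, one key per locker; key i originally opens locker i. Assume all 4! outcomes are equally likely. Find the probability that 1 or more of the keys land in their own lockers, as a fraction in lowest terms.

Favorable outcomes: Σ_{i≥1} C(4,i)·!(4-i) = 4·2 + 6·1 + 4·0 + 1·1 = 15.
Total outcomes: 4! = 24.
Probability = 15/24 = 5/8.

5/8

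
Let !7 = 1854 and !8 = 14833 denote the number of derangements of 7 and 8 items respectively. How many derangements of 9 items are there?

!9 = (9-1)·(!8 + !7) = 8·(14833 + 1854) = 8·16687 = 133496.

133496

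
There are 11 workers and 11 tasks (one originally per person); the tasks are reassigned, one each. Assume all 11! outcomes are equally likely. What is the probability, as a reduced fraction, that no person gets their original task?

Favorable outcomes: !11 = 14684570.
Total outcomes: 11! = 39916800.
Probability = 14684570/39916800 = 1468457/3991680.

1468457/3991680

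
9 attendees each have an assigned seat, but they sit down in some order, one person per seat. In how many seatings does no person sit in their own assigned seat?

133496

!9 is the nearest integer to 9!/e.
9! = 362880, and 362880/e ≈ 133496.09, so !9 = 133496.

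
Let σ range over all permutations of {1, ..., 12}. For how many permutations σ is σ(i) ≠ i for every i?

176214841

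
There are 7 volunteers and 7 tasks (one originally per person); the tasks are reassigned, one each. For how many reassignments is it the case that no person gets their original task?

The subfactorial !7 = [7!/e] (nearest integer).
7! = 5040, and 5040/e ≈ 1854.11, so !7 = 1854.

1854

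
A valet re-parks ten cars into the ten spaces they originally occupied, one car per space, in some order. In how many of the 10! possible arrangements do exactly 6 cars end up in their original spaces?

1890

Choose which 6 of the 10 are fixed: C(10,6) = 210.
The other 4 form a derangement: !4 = 9.
Total: 210 × 9 = 1890.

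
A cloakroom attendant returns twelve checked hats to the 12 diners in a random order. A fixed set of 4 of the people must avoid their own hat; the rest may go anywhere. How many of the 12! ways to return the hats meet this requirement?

Let A_j be the event that the j-th constrained one is fixed. By inclusion-exclusion over the 4 events:
Σ_{j=0}^{4} (-1)^j C(4,j)(12-j)!
= C(4,0)·12! - C(4,1)·11! + C(4,2)·10! - C(4,3)·9! + C(4,4)·8!
= 479001600 - 159667200 + 21772800 - 1451520 + 40320
= 339696000

339696000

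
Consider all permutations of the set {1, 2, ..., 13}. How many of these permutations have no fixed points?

Use !n = (n-1)(!(n-1) + !(n-2)).
!13 = 12·(176214841 + 14684570) = 12·190899411 = 2290792932

2290792932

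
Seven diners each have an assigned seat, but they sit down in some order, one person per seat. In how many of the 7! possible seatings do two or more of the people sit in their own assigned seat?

Sum C(7,i)·!(7-i) for i = 2..7:
  i=2: C(7,2)·!5 = 21·44 = 924
  i=3: C(7,3)·!4 = 35·9 = 315
  i=4: C(7,4)·!3 = 35·2 = 70
  i=5: C(7,5)·!2 = 21·1 = 21
  i=6: C(7,6)·!1 = 7·0 = 0
  i=7: C(7,7)·!0 = 1·1 = 1
Total = 1331.

1331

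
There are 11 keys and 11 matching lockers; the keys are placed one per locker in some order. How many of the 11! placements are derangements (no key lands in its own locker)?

The number of derangements of 11 is !11 = Σ_{k=0}^{11} (-1)^k·11!/k!
= 11! - 11!/1! + 11!/2! - 11!/3! + 11!/4! - 11!/5! + 11!/6! - 11!/7! + 11!/8! - 11!/9! + 11!/10! - 11!/11!
= 39916800 - 39916800 + 19958400 - 6652800 + 1663200 - 332640 + 55440 - 7920 + 990 - 110 + 11 - 1
= 14684570

14684570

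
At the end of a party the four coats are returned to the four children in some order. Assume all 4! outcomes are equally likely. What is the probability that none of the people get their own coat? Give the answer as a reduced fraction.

Favorable outcomes: !4 = 9.
Total outcomes: 4! = 24.
Probability = 9/24 = 3/8.

3/8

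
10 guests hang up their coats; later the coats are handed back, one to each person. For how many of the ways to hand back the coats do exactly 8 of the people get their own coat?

Pick the 8 fixed positions: C(10,8) = 45 ways.
The other 2 form a derangement: !2 = 1.
Total: 45 × 1 = 45.

45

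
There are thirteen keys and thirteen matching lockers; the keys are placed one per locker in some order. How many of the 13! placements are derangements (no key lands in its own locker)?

2290792932

The subfactorial !13 = [13!/e] (nearest integer).
13! = 6227020800, and 6227020800/e ≈ 2290792932.07, so !13 = 2290792932.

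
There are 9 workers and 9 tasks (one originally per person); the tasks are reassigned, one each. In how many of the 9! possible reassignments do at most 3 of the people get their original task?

# with exactly i fixed is C(9,i)·!(9-i); sum over i=0..3:
  i=0: C(9,0)·!9 = 1·133496 = 133496
  i=1: C(9,1)·!8 = 9·14833 = 133497
  i=2: C(9,2)·!7 = 36·1854 = 66744
  i=3: C(9,3)·!6 = 84·265 = 22260
Total = 355997.

355997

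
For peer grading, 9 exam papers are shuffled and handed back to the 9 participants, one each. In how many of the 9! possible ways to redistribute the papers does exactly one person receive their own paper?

Choose which one of the 9 is fixed: C(9,1) = 9.
The other 8 form a derangement: !8 = 14833.
Total: 9 × 14833 = 133497.

133497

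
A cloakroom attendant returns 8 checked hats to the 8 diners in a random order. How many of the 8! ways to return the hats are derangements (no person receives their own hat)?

By inclusion-exclusion, !8 = Σ (-1)^k · 8!/k! for k=0..8
= 8! - 8!/1! + 8!/2! - 8!/3! + 8!/4! - 8!/5! + 8!/6! - 8!/7! + 8!/8!
= 40320 - 40320 + 20160 - 6720 + 1680 - 336 + 56 - 8 + 1
= 14833

14833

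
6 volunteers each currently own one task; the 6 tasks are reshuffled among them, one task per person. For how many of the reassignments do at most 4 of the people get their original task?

719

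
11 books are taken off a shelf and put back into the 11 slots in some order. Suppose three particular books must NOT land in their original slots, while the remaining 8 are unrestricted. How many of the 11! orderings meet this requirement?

Let A_j be the event that the j-th constrained one is fixed. By inclusion-exclusion over the 3 events:
Σ_{j=0}^{3} (-1)^j C(3,j)(11-j)!
= C(3,0)·11! - C(3,1)·10! + C(3,2)·9! - C(3,3)·8!
= 39916800 - 10886400 + 1088640 - 40320
= 30078720

30078720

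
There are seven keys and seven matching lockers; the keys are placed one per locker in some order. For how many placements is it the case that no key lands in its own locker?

1854

By inclusion-exclusion, !7 = Σ (-1)^k · 7!/k! for k=0..7
= 7! - 7!/1! + 7!/2! - 7!/3! + 7!/4! - 7!/5! + 7!/6! - 7!/7!
= 5040 - 5040 + 2520 - 840 + 210 - 42 + 7 - 1
= 1854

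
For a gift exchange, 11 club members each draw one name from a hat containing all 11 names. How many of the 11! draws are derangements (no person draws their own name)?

14684570

The subfactorial !11 = [11!/e] (nearest integer).
11! = 39916800, and 39916800/e ≈ 14684570.08, so !11 = 14684570.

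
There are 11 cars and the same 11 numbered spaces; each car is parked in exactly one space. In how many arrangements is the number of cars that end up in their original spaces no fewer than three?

3205379

# with exactly i fixed is C(11,i)·!(11-i); sum over i=3..11:
  i=3: C(11,3)·!8 = 165·14833 = 2447445
  i=4: C(11,4)·!7 = 330·1854 = 611820
  i=5: C(11,5)·!6 = 462·265 = 122430
  i=6: C(11,6)·!5 = 462·44 = 20328
  i=7: C(11,7)·!4 = 330·9 = 2970
  i=8: C(11,8)·!3 = 165·2 = 330
  i=9: C(11,9)·!2 = 55·1 = 55
  i=10: C(11,10)·!1 = 11·0 = 0
  i=11: C(11,11)·!0 = 1·1 = 1
Total = 3205379.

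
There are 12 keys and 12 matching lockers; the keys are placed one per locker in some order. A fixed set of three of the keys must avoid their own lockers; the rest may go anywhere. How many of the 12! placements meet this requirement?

369774720

Let A_j be the event that the j-th constrained one is fixed. By inclusion-exclusion over the 3 events:
Σ_{j=0}^{3} (-1)^j C(3,j)(12-j)!
= C(3,0)·12! - C(3,1)·11! + C(3,2)·10! - C(3,3)·9!
= 479001600 - 119750400 + 10886400 - 362880
= 369774720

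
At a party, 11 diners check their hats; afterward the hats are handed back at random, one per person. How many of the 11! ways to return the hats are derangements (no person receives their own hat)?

14684570

Recurrence: !11 = 11·!10 + (-1)^11.
!11 = 11·1334961 - 1 = 14684570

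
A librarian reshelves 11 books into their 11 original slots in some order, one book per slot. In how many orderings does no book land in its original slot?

14684570

The subfactorial !11 = [11!/e] (nearest integer).
11! = 39916800, and 39916800/e ≈ 14684570.08, so !11 = 14684570.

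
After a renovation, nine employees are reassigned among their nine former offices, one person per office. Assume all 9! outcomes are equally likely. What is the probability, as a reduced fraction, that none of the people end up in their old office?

Favorable outcomes: !9 = 133496.
Total outcomes: 9! = 362880.
Probability = 133496/362880 = 16687/45360.

16687/45360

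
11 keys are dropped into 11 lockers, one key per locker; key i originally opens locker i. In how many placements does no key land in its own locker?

14684570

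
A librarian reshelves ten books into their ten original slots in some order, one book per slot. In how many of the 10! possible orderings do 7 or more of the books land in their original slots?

286

# with exactly i fixed is C(10,i)·!(10-i); sum over i=7..10:
  i=7: C(10,7)·!3 = 120·2 = 240
  i=8: C(10,8)·!2 = 45·1 = 45
  i=9: C(10,9)·!1 = 10·0 = 0
  i=10: C(10,10)·!0 = 1·1 = 1
Total = 286.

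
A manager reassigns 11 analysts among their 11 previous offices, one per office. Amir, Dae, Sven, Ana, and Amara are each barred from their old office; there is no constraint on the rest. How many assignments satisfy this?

25022880

Inclusion-exclusion on the 5 forbidden self-matches:
Σ_{j=0}^{5} (-1)^j C(5,j)(11-j)!
= C(5,0)·11! - C(5,1)·10! + C(5,2)·9! - C(5,3)·8! + C(5,4)·7! - C(5,5)·6!
= 39916800 - 18144000 + 3628800 - 403200 + 25200 - 720
= 25022880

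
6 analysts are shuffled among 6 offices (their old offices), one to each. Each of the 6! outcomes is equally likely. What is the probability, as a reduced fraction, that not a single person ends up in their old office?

53/144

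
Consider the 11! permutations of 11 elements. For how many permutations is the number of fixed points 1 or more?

25232230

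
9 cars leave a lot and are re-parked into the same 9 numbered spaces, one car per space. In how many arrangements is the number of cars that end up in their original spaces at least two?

95887

# with exactly i fixed is C(9,i)·!(9-i); sum over i=2..9:
  i=2: C(9,2)·!7 = 36·1854 = 66744
  i=3: C(9,3)·!6 = 84·265 = 22260
  i=4: C(9,4)·!5 = 126·44 = 5544
  i=5: C(9,5)·!4 = 126·9 = 1134
  i=6: C(9,6)·!3 = 84·2 = 168
  i=7: C(9,7)·!2 = 36·1 = 36
  i=8: C(9,8)·!1 = 9·0 = 0
  i=9: C(9,9)·!0 = 1·1 = 1
Total = 95887.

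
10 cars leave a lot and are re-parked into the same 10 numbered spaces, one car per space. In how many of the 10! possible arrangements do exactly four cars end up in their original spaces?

55650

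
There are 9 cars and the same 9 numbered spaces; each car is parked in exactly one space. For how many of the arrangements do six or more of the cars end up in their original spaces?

Sum C(9,i)·!(9-i) for i = 6..9:
  i=6: C(9,6)·!3 = 84·2 = 168
  i=7: C(9,7)·!2 = 36·1 = 36
  i=8: C(9,8)·!1 = 9·0 = 0
  i=9: C(9,9)·!0 = 1·1 = 1
Total = 205.

205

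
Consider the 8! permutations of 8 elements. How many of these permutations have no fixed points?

14833

Use !n = n·!(n-1) + (-1)^n.
!8 = 8·1854 + 1 = 14833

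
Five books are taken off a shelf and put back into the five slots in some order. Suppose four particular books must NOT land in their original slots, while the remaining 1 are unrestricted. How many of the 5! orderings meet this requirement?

Inclusion-exclusion on the 4 forbidden self-matches:
Σ_{j=0}^{4} (-1)^j C(4,j)(5-j)!
= C(4,0)·5! - C(4,1)·4! + C(4,2)·3! - C(4,3)·2! + C(4,4)·1!
= 120 - 96 + 36 - 8 + 1
= 53

53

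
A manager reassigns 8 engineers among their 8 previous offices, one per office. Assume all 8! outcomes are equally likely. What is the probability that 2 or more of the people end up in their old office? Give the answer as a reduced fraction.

2131/8064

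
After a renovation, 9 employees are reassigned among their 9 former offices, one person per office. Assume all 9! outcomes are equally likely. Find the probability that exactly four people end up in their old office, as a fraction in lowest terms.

Favorable outcomes: C(9,4)·!5 = 126·44 = 5544.
Total outcomes: 9! = 362880.
Probability = 5544/362880 = 11/720.

11/720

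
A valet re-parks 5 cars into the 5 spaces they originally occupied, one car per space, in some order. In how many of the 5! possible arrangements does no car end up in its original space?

44

The subfactorial !5 = [5!/e] (nearest integer).
5! = 120, and 120/e ≈ 44.15, so !5 = 44.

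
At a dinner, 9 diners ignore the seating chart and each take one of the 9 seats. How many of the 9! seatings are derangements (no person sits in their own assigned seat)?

133496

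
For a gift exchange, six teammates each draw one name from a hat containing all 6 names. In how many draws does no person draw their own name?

265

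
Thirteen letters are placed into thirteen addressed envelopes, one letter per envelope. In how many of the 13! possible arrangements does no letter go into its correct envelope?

2290792932

!13 = 13! · Σ_{k=0}^{13} (-1)^k/k!
= 13! - 13!/1! + 13!/2! - 13!/3! + 13!/4! - 13!/5! + 13!/6! - 13!/7! + 13!/8! - 13!/9! + 13!/10! - 13!/11! + 13!/12! - 13!/13!
= 6227020800 - 6227020800 + 3113510400 - 1037836800 + 259459200 - 51891840 + 8648640 - 1235520 + 154440 - 17160 + 1716 - 156 + 13 - 1
= 2290792932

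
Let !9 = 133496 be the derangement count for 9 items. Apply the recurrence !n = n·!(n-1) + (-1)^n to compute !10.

1334961

!10 = 10·133496 + 1 = 1334961.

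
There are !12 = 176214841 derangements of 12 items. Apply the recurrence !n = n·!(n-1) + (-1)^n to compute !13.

!13 = 13·176214841 - 1 = 2290792932.

2290792932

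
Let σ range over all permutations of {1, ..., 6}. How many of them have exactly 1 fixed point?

264

Choose which one of the 6 is fixed: C(6,1) = 6.
The other 5 form a derangement: !5 = 44.
Total: 6 × 44 = 264.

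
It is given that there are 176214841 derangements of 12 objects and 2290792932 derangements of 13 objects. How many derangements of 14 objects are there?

D_14 = (14-1)·(D_13 + D_12) = 13·(2290792932 + 176214841) = 13·2467007773 = 32071101049.

32071101049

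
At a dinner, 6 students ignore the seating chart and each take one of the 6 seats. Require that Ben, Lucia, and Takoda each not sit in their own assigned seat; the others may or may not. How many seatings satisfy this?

Let A_j be the event that the j-th constrained one is fixed. By inclusion-exclusion over the 3 events:
Σ_{j=0}^{3} (-1)^j C(3,j)(6-j)!
= C(3,0)·6! - C(3,1)·5! + C(3,2)·4! - C(3,3)·3!
= 720 - 360 + 72 - 6
= 426

426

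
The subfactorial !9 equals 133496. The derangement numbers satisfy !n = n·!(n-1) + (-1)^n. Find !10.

!10 = 10·133496 + 1 = 1334961.

1334961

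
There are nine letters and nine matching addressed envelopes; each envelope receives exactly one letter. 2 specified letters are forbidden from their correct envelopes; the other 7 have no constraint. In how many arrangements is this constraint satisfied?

Let A_j be the event that the j-th constrained one is fixed. By inclusion-exclusion over the 2 events:
Σ_{j=0}^{2} (-1)^j C(2,j)(9-j)!
= C(2,0)·9! - C(2,1)·8! + C(2,2)·7!
= 362880 - 80640 + 5040
= 287280

287280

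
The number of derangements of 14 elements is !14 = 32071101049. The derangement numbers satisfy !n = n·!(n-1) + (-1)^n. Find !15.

!15 = 15·32071101049 - 1 = 481066515734.

481066515734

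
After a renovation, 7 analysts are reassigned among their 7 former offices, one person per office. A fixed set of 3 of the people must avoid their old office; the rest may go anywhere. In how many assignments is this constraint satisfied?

Let A_j be the event that the j-th constrained one is fixed. By inclusion-exclusion over the 3 events:
Σ_{j=0}^{3} (-1)^j C(3,j)(7-j)!
= C(3,0)·7! - C(3,1)·6! + C(3,2)·5! - C(3,3)·4!
= 5040 - 2160 + 360 - 24
= 3216

3216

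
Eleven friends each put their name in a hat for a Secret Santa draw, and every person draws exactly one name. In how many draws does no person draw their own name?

14684570

The number of derangements of 11 is !11 = Σ_{k=0}^{11} (-1)^k·11!/k!
= 11! - 11!/1! + 11!/2! - 11!/3! + 11!/4! - 11!/5! + 11!/6! - 11!/7! + 11!/8! - 11!/9! + 11!/10! - 11!/11!
= 39916800 - 39916800 + 19958400 - 6652800 + 1663200 - 332640 + 55440 - 7920 + 990 - 110 + 11 - 1
= 14684570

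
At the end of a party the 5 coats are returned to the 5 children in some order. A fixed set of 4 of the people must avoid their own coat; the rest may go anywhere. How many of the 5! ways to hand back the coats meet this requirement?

Inclusion-exclusion on the 4 forbidden self-matches:
Σ_{j=0}^{4} (-1)^j C(4,j)(5-j)!
= C(4,0)·5! - C(4,1)·4! + C(4,2)·3! - C(4,3)·2! + C(4,4)·1!
= 120 - 96 + 36 - 8 + 1
= 53

53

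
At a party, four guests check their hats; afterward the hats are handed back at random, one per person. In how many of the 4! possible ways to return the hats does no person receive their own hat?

9

By inclusion-exclusion, !4 = Σ (-1)^k · 4!/k! for k=0..4
= 4! - 4!/1! + 4!/2! - 4!/3! + 4!/4!
= 24 - 24 + 12 - 4 + 1
= 9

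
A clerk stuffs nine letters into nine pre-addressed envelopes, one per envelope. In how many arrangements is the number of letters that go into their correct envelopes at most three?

355997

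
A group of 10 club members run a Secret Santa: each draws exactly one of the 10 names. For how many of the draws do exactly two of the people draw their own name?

667485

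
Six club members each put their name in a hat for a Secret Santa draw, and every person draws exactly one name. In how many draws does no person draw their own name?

265

The subfactorial !6 = [6!/e] (nearest integer).
6! = 720, and 720/e ≈ 264.87, so !6 = 265.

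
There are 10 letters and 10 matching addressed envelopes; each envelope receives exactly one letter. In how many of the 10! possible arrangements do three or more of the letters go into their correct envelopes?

291394

# with exactly i fixed is C(10,i)·!(10-i); sum over i=3..10:
  i=3: C(10,3)·!7 = 120·1854 = 222480
  i=4: C(10,4)·!6 = 210·265 = 55650
  i=5: C(10,5)·!5 = 252·44 = 11088
  i=6: C(10,6)·!4 = 210·9 = 1890
  i=7: C(10,7)·!3 = 120·2 = 240
  i=8: C(10,8)·!2 = 45·1 = 45
  i=9: C(10,9)·!1 = 10·0 = 0
  i=10: C(10,10)·!0 = 1·1 = 1
Total = 291394.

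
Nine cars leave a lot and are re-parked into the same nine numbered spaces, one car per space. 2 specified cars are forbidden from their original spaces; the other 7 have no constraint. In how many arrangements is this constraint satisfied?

287280

Inclusion-exclusion on the 2 forbidden self-matches:
Σ_{j=0}^{2} (-1)^j C(2,j)(9-j)!
= C(2,0)·9! - C(2,1)·8! + C(2,2)·7!
= 362880 - 80640 + 5040
= 287280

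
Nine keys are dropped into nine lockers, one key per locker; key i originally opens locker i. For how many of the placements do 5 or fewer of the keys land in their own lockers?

# with exactly i fixed is C(9,i)·!(9-i); sum over i=0..5:
  i=0: C(9,0)·!9 = 1·133496 = 133496
  i=1: C(9,1)·!8 = 9·14833 = 133497
  i=2: C(9,2)·!7 = 36·1854 = 66744
  i=3: C(9,3)·!6 = 84·265 = 22260
  i=4: C(9,4)·!5 = 126·44 = 5544
  i=5: C(9,5)·!4 = 126·9 = 1134
Total = 362675.

362675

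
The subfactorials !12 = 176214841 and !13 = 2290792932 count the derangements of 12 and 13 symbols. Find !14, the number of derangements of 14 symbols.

32071101049

!14 = (14-1)·(!13 + !12) = 13·(2290792932 + 176214841) = 13·2467007773 = 32071101049.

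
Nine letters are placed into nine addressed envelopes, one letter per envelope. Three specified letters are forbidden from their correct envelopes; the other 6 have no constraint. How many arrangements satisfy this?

256320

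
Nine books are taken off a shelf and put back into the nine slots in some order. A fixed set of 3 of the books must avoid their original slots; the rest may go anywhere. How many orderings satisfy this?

256320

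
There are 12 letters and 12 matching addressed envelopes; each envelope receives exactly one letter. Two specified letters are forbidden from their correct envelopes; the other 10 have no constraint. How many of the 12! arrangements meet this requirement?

Inclusion-exclusion on the 2 forbidden self-matches:
Σ_{j=0}^{2} (-1)^j C(2,j)(12-j)!
= C(2,0)·12! - C(2,1)·11! + C(2,2)·10!
= 479001600 - 79833600 + 3628800
= 402796800

402796800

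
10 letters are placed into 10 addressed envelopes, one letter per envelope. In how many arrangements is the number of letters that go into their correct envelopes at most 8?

3628799

Sum C(10,i)·!(10-i) for i = 0..8:
  i=0: C(10,0)·!10 = 1·1334961 = 1334961
  i=1: C(10,1)·!9 = 10·133496 = 1334960
  i=2: C(10,2)·!8 = 45·14833 = 667485
  i=3: C(10,3)·!7 = 120·1854 = 222480
  i=4: C(10,4)·!6 = 210·265 = 55650
  i=5: C(10,5)·!5 = 252·44 = 11088
  i=6: C(10,6)·!4 = 210·9 = 1890
  i=7: C(10,7)·!3 = 120·2 = 240
  i=8: C(10,8)·!2 = 45·1 = 45
Total = 3628799.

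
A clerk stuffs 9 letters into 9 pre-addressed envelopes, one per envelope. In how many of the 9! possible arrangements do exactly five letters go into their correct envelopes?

Pick the 5 fixed positions: C(9,5) = 126 ways.
The remaining 4 must be deranged: !4 = 9.
Total: 126 × 9 = 1134.

1134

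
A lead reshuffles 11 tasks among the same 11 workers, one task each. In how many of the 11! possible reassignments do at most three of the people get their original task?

39158866

Sum C(11,i)·!(11-i) for i = 0..3:
  i=0: C(11,0)·!11 = 1·14684570 = 14684570
  i=1: C(11,1)·!10 = 11·1334961 = 14684571
  i=2: C(11,2)·!9 = 55·133496 = 7342280
  i=3: C(11,3)·!8 = 165·14833 = 2447445
Total = 39158866.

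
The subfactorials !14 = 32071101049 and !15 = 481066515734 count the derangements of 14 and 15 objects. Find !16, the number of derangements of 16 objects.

!16 = (16-1)·(!15 + !14) = 15·(481066515734 + 32071101049) = 15·513137616783 = 7697064251745.

7697064251745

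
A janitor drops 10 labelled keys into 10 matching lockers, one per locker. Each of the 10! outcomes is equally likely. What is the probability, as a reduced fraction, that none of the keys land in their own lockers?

16481/44800

Favorable outcomes: !10 = 1334961.
Total outcomes: 10! = 3628800.
Probability = 1334961/3628800 = 16481/44800.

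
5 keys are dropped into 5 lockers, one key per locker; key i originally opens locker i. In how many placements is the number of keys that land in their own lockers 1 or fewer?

89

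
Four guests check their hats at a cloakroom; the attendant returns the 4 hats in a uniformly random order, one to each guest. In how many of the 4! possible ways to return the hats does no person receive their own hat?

9

Recurrence: !4 = 4·!3 + (-1)^4.
!4 = 4·2 + 1 = 9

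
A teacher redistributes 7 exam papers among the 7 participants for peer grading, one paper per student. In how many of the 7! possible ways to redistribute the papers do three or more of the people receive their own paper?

# with exactly i fixed is C(7,i)·!(7-i); sum over i=3..7:
  i=3: C(7,3)·!4 = 35·9 = 315
  i=4: C(7,4)·!3 = 35·2 = 70
  i=5: C(7,5)·!2 = 21·1 = 21
  i=6: C(7,6)·!1 = 7·0 = 0
  i=7: C(7,7)·!0 = 1·1 = 1
Total = 407.

407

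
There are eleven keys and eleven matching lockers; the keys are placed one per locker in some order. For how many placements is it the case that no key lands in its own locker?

Recurrence: !11 = 11·!10 + (-1)^11.
!11 = 11·1334961 - 1 = 14684570

14684570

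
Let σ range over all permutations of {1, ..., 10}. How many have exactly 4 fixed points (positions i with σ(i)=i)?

55650

Pick the 4 fixed positions: C(10,4) = 210 ways.
The remaining 6 must be deranged: !6 = 265.
Total: 210 × 265 = 55650.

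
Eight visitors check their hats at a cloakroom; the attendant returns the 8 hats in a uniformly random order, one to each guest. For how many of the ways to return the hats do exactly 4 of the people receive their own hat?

Choose which 4 of the 8 are fixed: C(8,4) = 70.
The remaining 4 must be deranged: !4 = 9.
Total: 70 × 9 = 630.

630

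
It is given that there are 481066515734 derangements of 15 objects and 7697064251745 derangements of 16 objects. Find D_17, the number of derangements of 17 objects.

130850092279664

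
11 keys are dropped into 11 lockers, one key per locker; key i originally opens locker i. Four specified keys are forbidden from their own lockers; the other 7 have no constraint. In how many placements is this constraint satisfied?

27422640

Let A_j be the event that the j-th constrained one is fixed. By inclusion-exclusion over the 4 events:
Σ_{j=0}^{4} (-1)^j C(4,j)(11-j)!
= C(4,0)·11! - C(4,1)·10! + C(4,2)·9! - C(4,3)·8! + C(4,4)·7!
= 39916800 - 14515200 + 2177280 - 161280 + 5040
= 27422640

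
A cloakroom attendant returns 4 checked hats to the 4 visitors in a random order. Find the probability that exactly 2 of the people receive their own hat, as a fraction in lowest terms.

1/4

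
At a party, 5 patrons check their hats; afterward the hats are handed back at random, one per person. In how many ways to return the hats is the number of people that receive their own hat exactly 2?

20

Pick the 2 fixed positions: C(5,2) = 10 ways.
The remaining 3 must be deranged: !3 = 2.
Total: 10 × 2 = 20.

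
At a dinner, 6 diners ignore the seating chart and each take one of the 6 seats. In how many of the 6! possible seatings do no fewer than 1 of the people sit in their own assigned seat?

# with exactly i fixed is C(6,i)·!(6-i); sum over i=1..6:
  i=1: C(6,1)·!5 = 6·44 = 264
  i=2: C(6,2)·!4 = 15·9 = 135
  i=3: C(6,3)·!3 = 20·2 = 40
  i=4: C(6,4)·!2 = 15·1 = 15
  i=5: C(6,5)·!1 = 6·0 = 0
  i=6: C(6,6)·!0 = 1·1 = 1
Total = 455.

455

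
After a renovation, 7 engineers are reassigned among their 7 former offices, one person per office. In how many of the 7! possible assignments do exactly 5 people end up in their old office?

21

Choose which 5 of the 7 are fixed: C(7,5) = 21.
The other 2 form a derangement: !2 = 1.
Total: 21 × 1 = 21.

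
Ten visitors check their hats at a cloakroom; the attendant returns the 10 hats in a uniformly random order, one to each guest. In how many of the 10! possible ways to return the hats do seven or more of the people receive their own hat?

Sum C(10,i)·!(10-i) for i = 7..10:
  i=7: C(10,7)·!3 = 120·2 = 240
  i=8: C(10,8)·!2 = 45·1 = 45
  i=9: C(10,9)·!1 = 10·0 = 0
  i=10: C(10,10)·!0 = 1·1 = 1
Total = 286.

286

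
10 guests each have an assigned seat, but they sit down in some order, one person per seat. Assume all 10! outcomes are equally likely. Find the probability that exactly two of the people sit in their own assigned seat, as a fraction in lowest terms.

2119/11520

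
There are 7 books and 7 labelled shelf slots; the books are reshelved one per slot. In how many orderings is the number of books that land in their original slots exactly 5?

21

Choose which 5 of the 7 are fixed: C(7,5) = 21.
The remaining 2 must be deranged: !2 = 1.
Total: 21 × 1 = 21.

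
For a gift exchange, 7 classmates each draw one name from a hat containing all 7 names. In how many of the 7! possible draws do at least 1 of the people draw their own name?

3186

Sum C(7,i)·!(7-i) for i = 1..7:
  i=1: C(7,1)·!6 = 7·265 = 1855
  i=2: C(7,2)·!5 = 21·44 = 924
  i=3: C(7,3)·!4 = 35·9 = 315
  i=4: C(7,4)·!3 = 35·2 = 70
  i=5: C(7,5)·!2 = 21·1 = 21
  i=6: C(7,6)·!1 = 7·0 = 0
  i=7: C(7,7)·!0 = 1·1 = 1
Total = 3186.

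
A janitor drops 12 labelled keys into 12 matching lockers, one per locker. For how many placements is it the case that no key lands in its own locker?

By inclusion-exclusion, !12 = Σ (-1)^k · 12!/k! for k=0..12
= 12! - 12!/1! + 12!/2! - 12!/3! + 12!/4! - 12!/5! + 12!/6! - 12!/7! + 12!/8! - 12!/9! + 12!/10! - 12!/11! + 12!/12!
= 479001600 - 479001600 + 239500800 - 79833600 + 19958400 - 3991680 + 665280 - 95040 + 11880 - 1320 + 132 - 12 + 1
= 176214841

176214841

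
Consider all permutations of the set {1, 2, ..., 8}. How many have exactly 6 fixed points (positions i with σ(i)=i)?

28

Pick the 6 fixed positions: C(8,6) = 28 ways.
The other 2 form a derangement: !2 = 1.
Total: 28 × 1 = 28.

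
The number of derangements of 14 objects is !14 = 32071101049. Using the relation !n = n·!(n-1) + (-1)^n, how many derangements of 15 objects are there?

!15 = 15·32071101049 - 1 = 481066515734.

481066515734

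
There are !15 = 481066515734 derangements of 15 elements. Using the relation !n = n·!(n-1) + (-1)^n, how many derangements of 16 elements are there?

!16 = 16·481066515734 + 1 = 7697064251745.

7697064251745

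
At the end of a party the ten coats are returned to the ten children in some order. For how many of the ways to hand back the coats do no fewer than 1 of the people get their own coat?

2293839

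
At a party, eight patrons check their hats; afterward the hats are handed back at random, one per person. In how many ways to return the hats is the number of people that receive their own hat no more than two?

# with exactly i fixed is C(8,i)·!(8-i); sum over i=0..2:
  i=0: C(8,0)·!8 = 1·14833 = 14833
  i=1: C(8,1)·!7 = 8·1854 = 14832
  i=2: C(8,2)·!6 = 28·265 = 7420
Total = 37085.

37085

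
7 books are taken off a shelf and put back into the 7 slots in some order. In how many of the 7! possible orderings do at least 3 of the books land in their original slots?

407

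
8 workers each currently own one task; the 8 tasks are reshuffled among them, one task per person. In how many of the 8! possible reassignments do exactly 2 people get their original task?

7420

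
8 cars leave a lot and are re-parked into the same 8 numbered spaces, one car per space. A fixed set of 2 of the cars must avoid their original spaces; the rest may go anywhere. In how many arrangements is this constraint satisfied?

30960

Inclusion-exclusion on the 2 forbidden self-matches:
Σ_{j=0}^{2} (-1)^j C(2,j)(8-j)!
= C(2,0)·8! - C(2,1)·7! + C(2,2)·6!
= 40320 - 10080 + 720
= 30960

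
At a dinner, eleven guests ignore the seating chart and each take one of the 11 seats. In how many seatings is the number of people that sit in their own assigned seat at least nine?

Sum C(11,i)·!(11-i) for i = 9..11:
  i=9: C(11,9)·!2 = 55·1 = 55
  i=10: C(11,10)·!1 = 11·0 = 0
  i=11: C(11,11)·!0 = 1·1 = 1
Total = 56.

56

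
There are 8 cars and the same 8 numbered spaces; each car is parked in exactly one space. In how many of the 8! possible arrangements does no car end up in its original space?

14833

The subfactorial !8 = [8!/e] (nearest integer).
8! = 40320, and 40320/e ≈ 14832.90, so !8 = 14833.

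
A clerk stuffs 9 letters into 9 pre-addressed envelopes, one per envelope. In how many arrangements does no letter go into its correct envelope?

133496

!9 = 9! · Σ_{k=0}^{9} (-1)^k/k!
= 9! - 9!/1! + 9!/2! - 9!/3! + 9!/4! - 9!/5! + 9!/6! - 9!/7! + 9!/8! - 9!/9!
= 362880 - 362880 + 181440 - 60480 + 15120 - 3024 + 504 - 72 + 9 - 1
= 133496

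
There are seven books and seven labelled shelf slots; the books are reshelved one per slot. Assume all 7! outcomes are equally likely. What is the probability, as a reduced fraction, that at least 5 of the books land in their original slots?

Favorable outcomes: Σ_{i≥5} C(7,i)·!(7-i) = 21·1 + 7·0 + 1·1 = 22.
Total outcomes: 7! = 5040.
Probability = 22/5040 = 11/2520.

11/2520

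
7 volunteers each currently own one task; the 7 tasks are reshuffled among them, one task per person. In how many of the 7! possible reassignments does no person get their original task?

1854

!7 = 7! · Σ_{k=0}^{7} (-1)^k/k!
= 7! - 7!/1! + 7!/2! - 7!/3! + 7!/4! - 7!/5! + 7!/6! - 7!/7!
= 5040 - 5040 + 2520 - 840 + 210 - 42 + 7 - 1
= 1854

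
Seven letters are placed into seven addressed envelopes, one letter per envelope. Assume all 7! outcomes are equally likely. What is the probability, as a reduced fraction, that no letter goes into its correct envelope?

103/280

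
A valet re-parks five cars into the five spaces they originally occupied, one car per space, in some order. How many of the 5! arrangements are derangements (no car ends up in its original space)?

44

Recurrence: !5 = 4·(!4 + !3).
!5 = 4·(9 + 2) = 4·11 = 44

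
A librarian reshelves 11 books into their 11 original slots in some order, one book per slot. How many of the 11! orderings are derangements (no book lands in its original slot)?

14684570

The subfactorial !11 = [11!/e] (nearest integer).
11! = 39916800, and 39916800/e ≈ 14684570.08, so !11 = 14684570.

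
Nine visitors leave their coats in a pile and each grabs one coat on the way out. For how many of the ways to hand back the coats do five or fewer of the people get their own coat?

362675

# with exactly i fixed is C(9,i)·!(9-i); sum over i=0..5:
  i=0: C(9,0)·!9 = 1·133496 = 133496
  i=1: C(9,1)·!8 = 9·14833 = 133497
  i=2: C(9,2)·!7 = 36·1854 = 66744
  i=3: C(9,3)·!6 = 84·265 = 22260
  i=4: C(9,4)·!5 = 126·44 = 5544
  i=5: C(9,5)·!4 = 126·9 = 1134
Total = 362675.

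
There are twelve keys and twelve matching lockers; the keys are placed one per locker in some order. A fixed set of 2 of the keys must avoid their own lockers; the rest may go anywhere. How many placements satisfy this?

402796800

Let A_j be the event that the j-th constrained one is fixed. By inclusion-exclusion over the 2 events:
Σ_{j=0}^{2} (-1)^j C(2,j)(12-j)!
= C(2,0)·12! - C(2,1)·11! + C(2,2)·10!
= 479001600 - 79833600 + 3628800
= 402796800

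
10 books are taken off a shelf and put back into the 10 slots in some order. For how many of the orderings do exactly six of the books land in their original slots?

1890

Pick the 6 fixed positions: C(10,6) = 210 ways.
The remaining 4 must be deranged: !4 = 9.
Total: 210 × 9 = 1890.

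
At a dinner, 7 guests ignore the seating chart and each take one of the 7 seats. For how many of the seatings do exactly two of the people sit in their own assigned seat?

Choose which 2 of the 7 are fixed: C(7,2) = 21.
The remaining 5 must be deranged: !5 = 44.
Total: 21 × 44 = 924.

924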